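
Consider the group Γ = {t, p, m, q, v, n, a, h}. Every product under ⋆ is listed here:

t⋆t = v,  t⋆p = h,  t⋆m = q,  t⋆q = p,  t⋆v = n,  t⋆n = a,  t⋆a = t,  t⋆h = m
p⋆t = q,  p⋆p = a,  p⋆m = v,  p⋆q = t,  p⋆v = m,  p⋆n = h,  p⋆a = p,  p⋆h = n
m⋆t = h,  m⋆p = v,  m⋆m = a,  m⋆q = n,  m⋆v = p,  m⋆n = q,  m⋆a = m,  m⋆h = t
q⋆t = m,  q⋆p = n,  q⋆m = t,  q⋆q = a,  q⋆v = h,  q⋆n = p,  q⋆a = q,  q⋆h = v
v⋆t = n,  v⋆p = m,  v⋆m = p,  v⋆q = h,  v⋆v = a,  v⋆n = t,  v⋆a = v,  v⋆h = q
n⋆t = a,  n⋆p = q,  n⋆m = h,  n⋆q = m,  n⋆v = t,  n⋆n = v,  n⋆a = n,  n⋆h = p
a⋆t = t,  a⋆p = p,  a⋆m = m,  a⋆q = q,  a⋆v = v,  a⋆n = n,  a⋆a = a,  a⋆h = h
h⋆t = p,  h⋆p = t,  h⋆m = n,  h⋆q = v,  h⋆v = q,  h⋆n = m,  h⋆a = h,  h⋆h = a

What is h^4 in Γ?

a

h^1 = h
h^2 = h ⋆ h = a
h^3 = a ⋆ h = h
h^4 = h ⋆ h = a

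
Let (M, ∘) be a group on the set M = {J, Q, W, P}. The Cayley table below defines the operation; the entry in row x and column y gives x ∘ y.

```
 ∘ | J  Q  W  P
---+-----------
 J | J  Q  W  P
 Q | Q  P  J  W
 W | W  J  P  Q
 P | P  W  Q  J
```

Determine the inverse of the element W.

Q

First locate the identity: row J matches the header, so J is the identity.
Scan row W for J: W ∘ Q = J. Hence W^(-1) = Q.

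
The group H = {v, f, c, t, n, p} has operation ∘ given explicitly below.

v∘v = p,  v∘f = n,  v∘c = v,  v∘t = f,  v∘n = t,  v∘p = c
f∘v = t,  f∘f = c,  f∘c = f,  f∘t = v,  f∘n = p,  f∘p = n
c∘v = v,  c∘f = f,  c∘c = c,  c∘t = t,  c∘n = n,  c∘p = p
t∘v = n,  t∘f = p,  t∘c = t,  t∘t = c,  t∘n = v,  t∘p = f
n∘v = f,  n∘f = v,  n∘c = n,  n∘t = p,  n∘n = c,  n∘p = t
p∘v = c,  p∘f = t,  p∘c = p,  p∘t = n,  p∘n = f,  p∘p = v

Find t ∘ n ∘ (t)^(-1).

f

The identity is c. In row t, the entry c sits in column t, so t^(-1) = t.
t ∘ n = v
v ∘ t = f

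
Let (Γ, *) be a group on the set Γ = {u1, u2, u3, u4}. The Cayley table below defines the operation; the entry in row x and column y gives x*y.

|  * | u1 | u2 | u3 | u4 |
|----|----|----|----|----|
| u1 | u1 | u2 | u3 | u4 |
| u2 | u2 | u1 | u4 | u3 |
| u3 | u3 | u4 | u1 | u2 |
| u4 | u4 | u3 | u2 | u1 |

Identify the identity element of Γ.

The identity e satisfies e*x = x for all x, so its row in the table reproduces the column headers.
Row u1 reads: u1, u2, u3, u4 — exactly the header order. So u1 is the identity.

u1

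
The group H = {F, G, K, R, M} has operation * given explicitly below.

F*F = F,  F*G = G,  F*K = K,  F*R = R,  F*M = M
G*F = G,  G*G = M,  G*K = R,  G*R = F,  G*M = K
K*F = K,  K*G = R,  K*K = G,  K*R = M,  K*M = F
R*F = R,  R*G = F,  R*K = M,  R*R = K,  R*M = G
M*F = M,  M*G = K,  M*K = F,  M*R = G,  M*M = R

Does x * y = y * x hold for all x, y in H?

Check whether the table is symmetric across its main diagonal.
Every entry (row x, col y) equals the entry (row y, col x), so H is abelian.

Yes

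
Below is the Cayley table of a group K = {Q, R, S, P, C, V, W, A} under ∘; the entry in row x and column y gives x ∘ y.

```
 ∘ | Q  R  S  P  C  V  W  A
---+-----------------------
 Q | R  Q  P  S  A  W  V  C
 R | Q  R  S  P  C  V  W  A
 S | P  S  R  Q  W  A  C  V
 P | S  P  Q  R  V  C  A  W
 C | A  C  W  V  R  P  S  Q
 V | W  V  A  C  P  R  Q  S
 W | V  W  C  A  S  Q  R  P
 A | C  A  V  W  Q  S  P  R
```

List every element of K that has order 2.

Identity is R. Compute the order of each non-identity element by repeated multiplication:
  Q: Q → R  (order 2)
  S: S → R  (order 2)
  P: P → R  (order 2)
  C: C → R  (order 2)
  V: V → R  (order 2)
  W: W → R  (order 2)
  A: A → R  (order 2)
Elements of order 2: {A, C, P, Q, S, V, W}.

{A, C, P, Q, S, V, W}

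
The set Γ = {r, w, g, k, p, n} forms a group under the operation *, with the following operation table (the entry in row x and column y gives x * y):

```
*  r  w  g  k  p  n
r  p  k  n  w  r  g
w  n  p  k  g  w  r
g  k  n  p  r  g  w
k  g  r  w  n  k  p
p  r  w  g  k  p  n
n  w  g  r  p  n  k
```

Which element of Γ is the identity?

The identity e satisfies e * x = x for all x, so its row in the table reproduces the column headers.
Row p reads: r, w, g, k, p, n — exactly the header order. So p is the identity.

p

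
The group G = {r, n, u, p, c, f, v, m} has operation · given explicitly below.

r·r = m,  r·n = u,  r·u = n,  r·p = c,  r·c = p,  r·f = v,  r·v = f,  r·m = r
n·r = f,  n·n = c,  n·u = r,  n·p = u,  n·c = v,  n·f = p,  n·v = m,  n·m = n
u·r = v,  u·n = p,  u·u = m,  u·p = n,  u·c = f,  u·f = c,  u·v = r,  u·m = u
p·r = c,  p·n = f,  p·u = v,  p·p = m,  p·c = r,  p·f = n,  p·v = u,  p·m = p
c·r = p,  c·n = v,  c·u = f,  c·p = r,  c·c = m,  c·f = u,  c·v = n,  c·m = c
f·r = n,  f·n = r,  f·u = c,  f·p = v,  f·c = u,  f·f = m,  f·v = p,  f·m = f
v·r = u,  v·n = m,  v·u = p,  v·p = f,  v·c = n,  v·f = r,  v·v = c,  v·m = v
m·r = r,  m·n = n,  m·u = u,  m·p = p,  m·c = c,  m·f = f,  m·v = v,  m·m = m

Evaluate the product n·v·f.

n·v = m
m·f = f

f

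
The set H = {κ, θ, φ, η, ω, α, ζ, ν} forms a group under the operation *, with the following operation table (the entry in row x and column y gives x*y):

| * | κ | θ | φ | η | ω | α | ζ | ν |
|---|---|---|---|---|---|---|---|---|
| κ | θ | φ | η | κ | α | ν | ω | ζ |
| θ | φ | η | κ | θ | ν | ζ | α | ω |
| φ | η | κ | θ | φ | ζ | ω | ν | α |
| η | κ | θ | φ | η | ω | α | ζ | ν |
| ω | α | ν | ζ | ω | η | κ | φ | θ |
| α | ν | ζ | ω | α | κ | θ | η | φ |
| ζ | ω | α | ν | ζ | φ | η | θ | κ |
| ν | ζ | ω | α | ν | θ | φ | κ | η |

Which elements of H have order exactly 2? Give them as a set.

{θ, ν, ω}

Identity is η. Compute the order of each non-identity element by repeated multiplication:
  κ: κ → θ → φ → η  (order 4)
  θ: θ → η  (order 2)
  φ: φ → θ → κ → η  (order 4)
  ω: ω → η  (order 2)
  α: α → θ → ζ → η  (order 4)
  ζ: ζ → θ → α → η  (order 4)
  ν: ν → η  (order 2)
Elements of order 2: {θ, ν, ω}.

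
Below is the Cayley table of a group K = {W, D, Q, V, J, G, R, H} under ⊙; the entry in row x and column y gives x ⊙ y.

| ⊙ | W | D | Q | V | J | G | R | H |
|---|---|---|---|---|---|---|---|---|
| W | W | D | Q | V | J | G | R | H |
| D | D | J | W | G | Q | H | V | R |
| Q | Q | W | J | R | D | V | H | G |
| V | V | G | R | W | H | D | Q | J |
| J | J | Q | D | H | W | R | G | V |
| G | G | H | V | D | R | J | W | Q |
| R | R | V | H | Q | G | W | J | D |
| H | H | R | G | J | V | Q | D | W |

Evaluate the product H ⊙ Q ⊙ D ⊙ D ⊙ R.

J

H ⊙ Q = G
G ⊙ D = H
H ⊙ D = R
R ⊙ R = J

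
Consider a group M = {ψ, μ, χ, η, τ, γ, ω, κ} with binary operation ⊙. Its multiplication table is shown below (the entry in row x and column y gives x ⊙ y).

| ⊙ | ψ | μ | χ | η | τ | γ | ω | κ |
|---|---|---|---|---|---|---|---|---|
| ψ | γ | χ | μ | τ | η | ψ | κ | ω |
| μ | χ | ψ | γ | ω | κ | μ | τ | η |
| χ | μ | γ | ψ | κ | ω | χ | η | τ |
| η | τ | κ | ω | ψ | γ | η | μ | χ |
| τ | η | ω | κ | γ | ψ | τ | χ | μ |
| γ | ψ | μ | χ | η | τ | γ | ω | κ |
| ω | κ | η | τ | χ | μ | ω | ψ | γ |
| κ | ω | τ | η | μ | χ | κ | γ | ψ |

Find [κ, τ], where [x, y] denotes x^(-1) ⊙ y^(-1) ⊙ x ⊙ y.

ψ

Identity is γ; from the table κ^(-1) = ω and τ^(-1) = η.
ω ⊙ η = χ
χ ⊙ κ = τ
τ ⊙ τ = ψ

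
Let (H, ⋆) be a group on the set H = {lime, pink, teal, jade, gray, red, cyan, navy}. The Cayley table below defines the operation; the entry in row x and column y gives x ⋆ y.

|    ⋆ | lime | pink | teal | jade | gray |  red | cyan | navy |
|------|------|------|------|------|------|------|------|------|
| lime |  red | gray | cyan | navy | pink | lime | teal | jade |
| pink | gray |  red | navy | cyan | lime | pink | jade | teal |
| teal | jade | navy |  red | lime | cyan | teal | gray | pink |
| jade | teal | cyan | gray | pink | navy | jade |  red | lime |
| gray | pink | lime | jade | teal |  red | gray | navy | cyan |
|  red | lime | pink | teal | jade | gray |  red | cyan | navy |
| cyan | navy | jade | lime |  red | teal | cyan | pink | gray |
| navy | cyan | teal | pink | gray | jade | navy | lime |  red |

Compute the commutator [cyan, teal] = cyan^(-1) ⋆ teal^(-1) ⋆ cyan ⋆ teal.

pink

Identity is red; from the table cyan^(-1) = jade and teal^(-1) = teal.
jade ⋆ teal = gray
gray ⋆ cyan = navy
navy ⋆ teal = pink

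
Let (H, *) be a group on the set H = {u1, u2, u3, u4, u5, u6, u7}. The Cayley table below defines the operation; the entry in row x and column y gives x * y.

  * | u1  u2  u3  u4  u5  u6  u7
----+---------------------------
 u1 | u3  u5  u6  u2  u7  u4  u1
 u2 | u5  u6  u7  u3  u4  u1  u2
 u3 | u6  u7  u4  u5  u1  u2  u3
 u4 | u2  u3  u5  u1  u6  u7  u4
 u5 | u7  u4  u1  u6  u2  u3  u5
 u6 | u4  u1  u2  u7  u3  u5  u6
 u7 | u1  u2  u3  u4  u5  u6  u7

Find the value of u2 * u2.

Read row u2, column u2: u2 * u2 = u6.

u6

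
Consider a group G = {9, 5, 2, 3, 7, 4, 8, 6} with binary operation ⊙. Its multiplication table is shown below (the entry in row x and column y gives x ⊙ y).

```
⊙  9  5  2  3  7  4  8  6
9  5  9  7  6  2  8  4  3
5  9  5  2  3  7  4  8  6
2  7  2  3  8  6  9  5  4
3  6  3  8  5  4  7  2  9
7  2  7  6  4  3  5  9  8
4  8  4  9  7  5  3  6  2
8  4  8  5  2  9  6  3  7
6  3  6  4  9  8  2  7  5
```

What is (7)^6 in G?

7^1 = 7
7^2 = 7 ⊙ 7 = 3
7^3 = 3 ⊙ 7 = 4
7^4 = 4 ⊙ 7 = 5
7^5 = 5 ⊙ 7 = 7
7^6 = 7 ⊙ 7 = 3

3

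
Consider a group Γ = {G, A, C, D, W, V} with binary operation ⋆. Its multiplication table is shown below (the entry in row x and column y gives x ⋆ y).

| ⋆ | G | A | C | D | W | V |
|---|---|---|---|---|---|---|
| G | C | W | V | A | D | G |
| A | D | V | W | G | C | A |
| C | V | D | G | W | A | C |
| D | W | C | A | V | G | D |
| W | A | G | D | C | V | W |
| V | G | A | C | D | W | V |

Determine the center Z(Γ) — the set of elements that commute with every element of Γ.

{V}

An element z is central iff its row equals its column in the table.
For A: A ⋆ G = D ≠ W = G ⋆ A, so A ∉ Z.
Checking each element this way leaves Z(Γ) = {V}.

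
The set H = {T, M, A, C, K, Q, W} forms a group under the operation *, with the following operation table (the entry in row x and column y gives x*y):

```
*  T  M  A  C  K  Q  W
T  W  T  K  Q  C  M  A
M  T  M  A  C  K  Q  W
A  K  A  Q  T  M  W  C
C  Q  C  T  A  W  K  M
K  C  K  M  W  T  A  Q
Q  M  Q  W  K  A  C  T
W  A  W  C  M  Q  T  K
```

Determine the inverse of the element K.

A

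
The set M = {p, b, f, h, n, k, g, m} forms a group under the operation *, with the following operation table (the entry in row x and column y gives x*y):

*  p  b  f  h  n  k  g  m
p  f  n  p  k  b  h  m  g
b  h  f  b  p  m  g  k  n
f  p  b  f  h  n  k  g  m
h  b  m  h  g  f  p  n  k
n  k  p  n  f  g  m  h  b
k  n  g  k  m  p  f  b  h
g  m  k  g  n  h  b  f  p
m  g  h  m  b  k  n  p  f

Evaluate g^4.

f

g^1 = g
g^2 = g*g = f
g^3 = f*g = g
g^4 = g*g = f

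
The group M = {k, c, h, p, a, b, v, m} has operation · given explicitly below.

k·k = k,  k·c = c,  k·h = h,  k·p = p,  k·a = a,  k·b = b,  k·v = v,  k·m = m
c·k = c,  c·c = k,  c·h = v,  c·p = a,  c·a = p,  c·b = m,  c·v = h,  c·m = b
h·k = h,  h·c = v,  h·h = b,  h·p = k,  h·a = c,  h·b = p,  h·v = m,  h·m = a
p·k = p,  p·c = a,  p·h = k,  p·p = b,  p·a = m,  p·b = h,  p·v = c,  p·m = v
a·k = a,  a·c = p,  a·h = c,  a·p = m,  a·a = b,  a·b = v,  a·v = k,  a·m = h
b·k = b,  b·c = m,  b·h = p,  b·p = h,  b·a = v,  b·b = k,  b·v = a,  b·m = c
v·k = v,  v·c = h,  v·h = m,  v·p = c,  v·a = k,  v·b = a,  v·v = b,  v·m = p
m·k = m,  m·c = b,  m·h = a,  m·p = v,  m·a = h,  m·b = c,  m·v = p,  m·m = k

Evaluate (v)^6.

v^1 = v
v^2 = v·v = b
v^3 = b·v = a
v^4 = a·v = k
v^5 = k·v = v
v^6 = v·v = b

b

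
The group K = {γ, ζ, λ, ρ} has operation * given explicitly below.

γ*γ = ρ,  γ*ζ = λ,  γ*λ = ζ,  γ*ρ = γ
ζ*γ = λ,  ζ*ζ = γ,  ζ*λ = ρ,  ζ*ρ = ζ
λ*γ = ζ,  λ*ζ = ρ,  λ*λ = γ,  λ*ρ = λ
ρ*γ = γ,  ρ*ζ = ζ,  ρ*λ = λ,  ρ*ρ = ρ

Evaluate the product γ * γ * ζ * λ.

ρ

γ * γ = ρ
ρ * ζ = ζ
ζ * λ = ρ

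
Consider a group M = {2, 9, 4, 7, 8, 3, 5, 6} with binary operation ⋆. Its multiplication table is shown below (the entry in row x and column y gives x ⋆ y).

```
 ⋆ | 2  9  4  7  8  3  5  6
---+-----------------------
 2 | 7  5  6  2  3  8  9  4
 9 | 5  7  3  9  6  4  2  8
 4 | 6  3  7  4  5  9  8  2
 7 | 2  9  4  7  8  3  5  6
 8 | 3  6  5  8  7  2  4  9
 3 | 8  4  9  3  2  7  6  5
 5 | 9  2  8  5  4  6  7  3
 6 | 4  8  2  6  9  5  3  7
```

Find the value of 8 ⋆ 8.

7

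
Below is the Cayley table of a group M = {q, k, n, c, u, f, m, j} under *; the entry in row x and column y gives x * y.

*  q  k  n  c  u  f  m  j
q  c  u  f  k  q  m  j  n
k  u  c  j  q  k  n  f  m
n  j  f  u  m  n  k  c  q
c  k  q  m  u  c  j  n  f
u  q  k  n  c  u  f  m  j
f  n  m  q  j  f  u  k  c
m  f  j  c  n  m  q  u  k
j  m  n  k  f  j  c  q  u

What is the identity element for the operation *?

u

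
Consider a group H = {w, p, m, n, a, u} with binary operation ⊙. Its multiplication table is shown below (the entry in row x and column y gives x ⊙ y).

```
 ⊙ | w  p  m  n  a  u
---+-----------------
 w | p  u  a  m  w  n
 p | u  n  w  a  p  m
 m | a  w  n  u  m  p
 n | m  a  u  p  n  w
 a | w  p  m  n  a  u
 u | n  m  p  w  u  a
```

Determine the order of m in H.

6

The identity element is a (its row matches the header).
m^1 = m
m^2 = m ⊙ m = n
m^3 = n ⊙ m = u
m^4 = u ⊙ m = p
m^5 = p ⊙ m = w
m^6 = w ⊙ m = a
The first power of m equal to the identity is m^6, so ord(m) = 6.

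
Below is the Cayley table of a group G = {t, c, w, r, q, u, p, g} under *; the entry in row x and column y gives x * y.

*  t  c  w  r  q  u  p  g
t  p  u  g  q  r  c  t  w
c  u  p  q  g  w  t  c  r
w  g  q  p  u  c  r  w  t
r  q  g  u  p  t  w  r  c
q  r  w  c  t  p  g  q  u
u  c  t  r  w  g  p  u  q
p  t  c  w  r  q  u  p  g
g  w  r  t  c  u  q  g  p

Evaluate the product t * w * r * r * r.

c

t * w = g
g * r = c
c * r = g
g * r = c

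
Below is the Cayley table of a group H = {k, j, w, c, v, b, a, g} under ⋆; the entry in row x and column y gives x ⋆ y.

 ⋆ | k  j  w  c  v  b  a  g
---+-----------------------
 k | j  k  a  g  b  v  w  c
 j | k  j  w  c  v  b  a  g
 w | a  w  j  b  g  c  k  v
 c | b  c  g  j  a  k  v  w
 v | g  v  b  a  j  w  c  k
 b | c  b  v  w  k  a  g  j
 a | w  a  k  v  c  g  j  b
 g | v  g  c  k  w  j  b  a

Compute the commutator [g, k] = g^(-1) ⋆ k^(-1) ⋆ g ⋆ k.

Identity is j; from the table g^(-1) = b and k^(-1) = k.
b ⋆ k = c
c ⋆ g = w
w ⋆ k = a

a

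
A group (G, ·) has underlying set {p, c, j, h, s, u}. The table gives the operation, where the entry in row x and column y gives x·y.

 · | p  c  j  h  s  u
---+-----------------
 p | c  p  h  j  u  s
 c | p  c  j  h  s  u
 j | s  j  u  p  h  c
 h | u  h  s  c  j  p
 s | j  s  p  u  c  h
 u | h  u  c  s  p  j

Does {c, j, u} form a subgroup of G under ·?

Yes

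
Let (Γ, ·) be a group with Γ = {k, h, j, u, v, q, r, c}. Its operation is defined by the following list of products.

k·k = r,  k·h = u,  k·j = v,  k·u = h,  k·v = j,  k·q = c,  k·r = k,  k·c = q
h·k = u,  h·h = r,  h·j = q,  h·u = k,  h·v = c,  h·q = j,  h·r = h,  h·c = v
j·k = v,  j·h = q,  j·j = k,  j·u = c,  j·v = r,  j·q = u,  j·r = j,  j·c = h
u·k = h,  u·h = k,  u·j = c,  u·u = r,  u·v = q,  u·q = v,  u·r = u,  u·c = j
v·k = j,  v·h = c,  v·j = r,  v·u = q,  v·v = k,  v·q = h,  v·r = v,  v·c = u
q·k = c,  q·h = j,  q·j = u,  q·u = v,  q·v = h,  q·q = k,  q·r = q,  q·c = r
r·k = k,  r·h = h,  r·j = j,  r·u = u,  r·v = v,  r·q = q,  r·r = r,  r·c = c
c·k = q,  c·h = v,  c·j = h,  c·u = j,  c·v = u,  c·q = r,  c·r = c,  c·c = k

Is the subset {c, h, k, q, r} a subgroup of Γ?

No

c·h = v, which is not in {c, h, k, q, r}.
The subset is not closed under ·, so it is not a subgroup.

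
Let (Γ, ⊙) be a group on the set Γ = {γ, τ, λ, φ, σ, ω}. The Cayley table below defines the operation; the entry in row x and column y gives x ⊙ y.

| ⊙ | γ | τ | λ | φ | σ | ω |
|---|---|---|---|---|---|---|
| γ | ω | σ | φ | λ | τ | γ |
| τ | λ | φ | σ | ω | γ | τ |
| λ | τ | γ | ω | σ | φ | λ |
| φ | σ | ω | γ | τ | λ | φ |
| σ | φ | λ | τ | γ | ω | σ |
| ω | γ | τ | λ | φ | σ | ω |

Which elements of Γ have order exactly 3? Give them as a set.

Identity is ω. Compute the order of each non-identity element by repeated multiplication:
  γ: γ → ω  (order 2)
  τ: τ → φ → ω  (order 3)
  λ: λ → ω  (order 2)
  φ: φ → τ → ω  (order 3)
  σ: σ → ω  (order 2)
Elements of order 3: {τ, φ}.

{τ, φ}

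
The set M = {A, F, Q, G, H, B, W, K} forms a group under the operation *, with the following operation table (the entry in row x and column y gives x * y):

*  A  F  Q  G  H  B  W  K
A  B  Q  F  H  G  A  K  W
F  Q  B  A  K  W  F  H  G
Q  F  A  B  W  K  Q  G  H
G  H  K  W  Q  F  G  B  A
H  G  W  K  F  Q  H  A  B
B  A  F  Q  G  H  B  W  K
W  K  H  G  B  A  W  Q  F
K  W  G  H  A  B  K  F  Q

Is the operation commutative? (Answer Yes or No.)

Check whether the table is symmetric across its main diagonal.
Every entry (row x, col y) equals the entry (row y, col x), so M is abelian.

Yes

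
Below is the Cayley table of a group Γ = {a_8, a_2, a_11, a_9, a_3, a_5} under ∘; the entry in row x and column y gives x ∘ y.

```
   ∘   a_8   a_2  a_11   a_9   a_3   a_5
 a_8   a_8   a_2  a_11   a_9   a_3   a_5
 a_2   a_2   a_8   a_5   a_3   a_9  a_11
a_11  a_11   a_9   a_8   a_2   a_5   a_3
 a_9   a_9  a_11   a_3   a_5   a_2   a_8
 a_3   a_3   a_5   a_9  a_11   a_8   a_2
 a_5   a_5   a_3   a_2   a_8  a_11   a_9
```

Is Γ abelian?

a_5 ∘ a_11 = a_2 but a_11 ∘ a_5 = a_3.
Since a_5 and a_11 do not commute, Γ is not abelian.

No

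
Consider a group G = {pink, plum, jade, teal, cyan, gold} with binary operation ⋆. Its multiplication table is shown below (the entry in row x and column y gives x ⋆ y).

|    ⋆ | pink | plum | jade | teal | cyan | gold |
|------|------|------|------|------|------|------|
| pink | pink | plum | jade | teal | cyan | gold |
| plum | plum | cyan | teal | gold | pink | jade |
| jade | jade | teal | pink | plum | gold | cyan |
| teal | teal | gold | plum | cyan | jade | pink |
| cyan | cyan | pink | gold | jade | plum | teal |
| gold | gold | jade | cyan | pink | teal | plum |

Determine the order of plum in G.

3

The identity element is pink (its row matches the header).
plum^1 = plum
plum^2 = plum ⋆ plum = cyan
plum^3 = cyan ⋆ plum = pink
The first power of plum equal to the identity is plum^3, so ord(plum) = 3.
(Structurally, G here is isomorphic to the cyclic group Z_6.)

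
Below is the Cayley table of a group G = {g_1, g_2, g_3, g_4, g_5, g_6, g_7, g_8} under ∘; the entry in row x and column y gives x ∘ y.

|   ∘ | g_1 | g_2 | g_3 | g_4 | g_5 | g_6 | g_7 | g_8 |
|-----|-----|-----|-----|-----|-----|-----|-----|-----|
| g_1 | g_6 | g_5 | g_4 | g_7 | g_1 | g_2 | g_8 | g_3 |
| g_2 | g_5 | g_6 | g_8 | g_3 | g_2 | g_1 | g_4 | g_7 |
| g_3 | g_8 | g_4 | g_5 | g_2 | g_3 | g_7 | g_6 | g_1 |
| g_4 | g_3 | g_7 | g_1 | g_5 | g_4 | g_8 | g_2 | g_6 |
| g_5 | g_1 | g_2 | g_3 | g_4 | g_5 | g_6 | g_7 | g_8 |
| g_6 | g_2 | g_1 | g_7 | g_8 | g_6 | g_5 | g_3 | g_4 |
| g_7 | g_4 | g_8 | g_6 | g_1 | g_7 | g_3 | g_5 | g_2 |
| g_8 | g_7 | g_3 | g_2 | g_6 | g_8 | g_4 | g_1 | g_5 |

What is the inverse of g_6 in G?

First locate the identity: row g_5 matches the header, so g_5 is the identity.
Scan row g_6 for g_5: g_6 ∘ g_6 = g_5. Hence g_6^(-1) = g_6.
(Structurally, G here is isomorphic to the dihedral group D_4.)

g_6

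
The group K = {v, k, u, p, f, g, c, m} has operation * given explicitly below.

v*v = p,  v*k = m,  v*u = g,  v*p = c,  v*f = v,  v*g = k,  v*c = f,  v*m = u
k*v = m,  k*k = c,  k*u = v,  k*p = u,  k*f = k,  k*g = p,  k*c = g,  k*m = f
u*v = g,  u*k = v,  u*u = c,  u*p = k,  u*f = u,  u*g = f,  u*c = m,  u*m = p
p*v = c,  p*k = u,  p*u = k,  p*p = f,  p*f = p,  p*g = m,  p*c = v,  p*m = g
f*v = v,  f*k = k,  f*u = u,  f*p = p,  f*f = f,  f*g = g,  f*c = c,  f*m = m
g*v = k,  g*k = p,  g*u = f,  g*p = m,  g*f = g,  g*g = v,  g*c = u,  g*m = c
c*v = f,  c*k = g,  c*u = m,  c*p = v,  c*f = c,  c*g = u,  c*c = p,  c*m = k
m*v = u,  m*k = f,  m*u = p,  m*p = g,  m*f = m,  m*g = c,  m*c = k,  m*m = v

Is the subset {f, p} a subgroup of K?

{f, p} contains the identity f.
Checking products: every product of two elements of {f, p} (read from the table) lies in {f, p}, so the set is closed.
In a finite group, a nonempty closed subset is a subgroup. So {f, p} ≤ K.

Yes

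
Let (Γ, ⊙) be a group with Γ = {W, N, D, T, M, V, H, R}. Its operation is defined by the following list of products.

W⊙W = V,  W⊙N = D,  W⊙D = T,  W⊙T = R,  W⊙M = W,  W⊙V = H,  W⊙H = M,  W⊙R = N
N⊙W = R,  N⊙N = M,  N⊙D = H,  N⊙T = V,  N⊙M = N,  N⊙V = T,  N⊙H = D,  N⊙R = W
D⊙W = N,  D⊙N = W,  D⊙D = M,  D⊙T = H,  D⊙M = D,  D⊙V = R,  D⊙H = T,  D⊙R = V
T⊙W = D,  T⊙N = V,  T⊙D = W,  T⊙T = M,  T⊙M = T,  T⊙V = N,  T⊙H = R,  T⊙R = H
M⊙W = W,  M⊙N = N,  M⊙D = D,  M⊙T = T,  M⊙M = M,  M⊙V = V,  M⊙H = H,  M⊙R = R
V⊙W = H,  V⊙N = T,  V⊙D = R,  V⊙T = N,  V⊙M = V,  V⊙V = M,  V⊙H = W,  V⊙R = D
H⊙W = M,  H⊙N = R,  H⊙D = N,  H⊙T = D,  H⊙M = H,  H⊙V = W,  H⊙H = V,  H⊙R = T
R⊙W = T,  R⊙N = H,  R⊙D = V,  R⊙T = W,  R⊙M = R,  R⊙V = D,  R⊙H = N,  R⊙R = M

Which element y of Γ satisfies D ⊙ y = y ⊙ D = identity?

First locate the identity: row M matches the header, so M is the identity.
Scan row D for M: D ⊙ D = M. Hence D^(-1) = D.

D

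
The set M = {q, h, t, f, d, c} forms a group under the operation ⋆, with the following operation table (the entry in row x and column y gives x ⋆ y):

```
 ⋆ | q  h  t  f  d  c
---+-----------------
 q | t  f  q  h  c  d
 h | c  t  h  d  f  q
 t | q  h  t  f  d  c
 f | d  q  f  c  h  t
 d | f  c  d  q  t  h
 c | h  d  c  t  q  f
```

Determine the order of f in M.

The identity element is t (its row matches the header).
f^1 = f
f^2 = f ⋆ f = c
f^3 = c ⋆ f = t
The first power of f equal to the identity is f^3, so ord(f) = 3.
(Structurally, M here is isomorphic to the symmetric group S_3.)

3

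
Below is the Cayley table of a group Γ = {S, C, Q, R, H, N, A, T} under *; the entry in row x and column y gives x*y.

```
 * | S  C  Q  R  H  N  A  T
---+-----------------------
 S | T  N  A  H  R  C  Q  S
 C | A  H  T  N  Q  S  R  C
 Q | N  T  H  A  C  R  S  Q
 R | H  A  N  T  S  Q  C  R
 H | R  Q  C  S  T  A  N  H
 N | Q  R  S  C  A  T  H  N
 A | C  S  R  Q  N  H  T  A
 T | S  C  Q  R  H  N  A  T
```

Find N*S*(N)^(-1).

R

The identity is T. In row N, the entry T sits in column N, so N^(-1) = N.
N*S = Q
Q*N = R
(Structurally, Γ here is isomorphic to the dihedral group D_4.)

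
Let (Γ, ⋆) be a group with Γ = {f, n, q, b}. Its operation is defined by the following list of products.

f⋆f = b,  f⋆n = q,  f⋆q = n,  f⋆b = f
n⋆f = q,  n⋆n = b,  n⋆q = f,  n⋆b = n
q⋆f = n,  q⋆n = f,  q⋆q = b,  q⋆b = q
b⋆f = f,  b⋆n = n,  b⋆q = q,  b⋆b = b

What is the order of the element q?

The identity element is b (its row matches the header).
q^1 = q
q^2 = q ⋆ q = b
The first power of q equal to the identity is q^2, so ord(q) = 2.

2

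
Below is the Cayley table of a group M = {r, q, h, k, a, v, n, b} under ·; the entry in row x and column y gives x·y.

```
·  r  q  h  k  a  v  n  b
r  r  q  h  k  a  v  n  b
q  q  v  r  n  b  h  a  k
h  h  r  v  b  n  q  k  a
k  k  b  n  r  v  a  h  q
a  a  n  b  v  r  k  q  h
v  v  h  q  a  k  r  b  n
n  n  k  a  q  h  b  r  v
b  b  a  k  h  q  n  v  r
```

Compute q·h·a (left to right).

q·h = r
r·a = a
(Structurally, M here is isomorphic to the dihedral group D_4.)

a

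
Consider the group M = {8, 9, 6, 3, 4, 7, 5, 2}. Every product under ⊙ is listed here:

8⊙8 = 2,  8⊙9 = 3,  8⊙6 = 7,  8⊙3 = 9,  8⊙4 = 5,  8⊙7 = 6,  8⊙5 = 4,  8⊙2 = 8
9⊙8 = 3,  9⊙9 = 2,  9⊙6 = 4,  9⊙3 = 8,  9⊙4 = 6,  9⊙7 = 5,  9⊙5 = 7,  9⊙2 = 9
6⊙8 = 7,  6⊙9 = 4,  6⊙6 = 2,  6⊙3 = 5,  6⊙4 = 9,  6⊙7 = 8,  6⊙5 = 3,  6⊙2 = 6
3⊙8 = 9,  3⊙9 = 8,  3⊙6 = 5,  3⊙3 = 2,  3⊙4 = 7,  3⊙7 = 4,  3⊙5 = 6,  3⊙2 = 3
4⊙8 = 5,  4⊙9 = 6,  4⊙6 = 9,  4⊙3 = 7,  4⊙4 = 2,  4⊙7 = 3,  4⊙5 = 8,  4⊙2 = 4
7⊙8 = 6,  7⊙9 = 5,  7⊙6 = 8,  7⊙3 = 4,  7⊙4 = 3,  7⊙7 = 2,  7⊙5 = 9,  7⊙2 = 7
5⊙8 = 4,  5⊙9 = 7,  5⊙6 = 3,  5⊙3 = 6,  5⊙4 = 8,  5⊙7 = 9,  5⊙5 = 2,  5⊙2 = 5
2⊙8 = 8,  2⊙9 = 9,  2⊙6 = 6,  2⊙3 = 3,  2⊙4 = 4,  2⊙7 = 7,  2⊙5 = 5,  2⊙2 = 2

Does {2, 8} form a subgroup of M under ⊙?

Yes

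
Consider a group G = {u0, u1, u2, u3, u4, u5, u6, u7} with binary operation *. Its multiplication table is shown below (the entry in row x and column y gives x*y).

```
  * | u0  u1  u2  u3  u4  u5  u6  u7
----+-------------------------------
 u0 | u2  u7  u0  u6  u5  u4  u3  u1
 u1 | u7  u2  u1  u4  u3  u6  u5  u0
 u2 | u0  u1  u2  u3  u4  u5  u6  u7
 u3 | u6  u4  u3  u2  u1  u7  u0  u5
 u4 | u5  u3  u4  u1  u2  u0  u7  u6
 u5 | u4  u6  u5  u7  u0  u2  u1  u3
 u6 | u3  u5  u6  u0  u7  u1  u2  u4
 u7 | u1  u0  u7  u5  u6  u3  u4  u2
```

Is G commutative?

Check whether the table is symmetric across its main diagonal.
Every entry (row x, col y) equals the entry (row y, col x), so G is abelian.

Yes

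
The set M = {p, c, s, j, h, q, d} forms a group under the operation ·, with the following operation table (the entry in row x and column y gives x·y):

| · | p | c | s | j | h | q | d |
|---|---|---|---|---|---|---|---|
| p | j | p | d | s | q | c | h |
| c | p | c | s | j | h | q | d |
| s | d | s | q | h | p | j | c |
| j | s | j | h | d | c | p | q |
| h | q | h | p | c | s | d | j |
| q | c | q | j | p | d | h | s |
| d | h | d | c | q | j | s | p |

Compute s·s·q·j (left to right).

c

s·s = q
q·q = h
h·j = c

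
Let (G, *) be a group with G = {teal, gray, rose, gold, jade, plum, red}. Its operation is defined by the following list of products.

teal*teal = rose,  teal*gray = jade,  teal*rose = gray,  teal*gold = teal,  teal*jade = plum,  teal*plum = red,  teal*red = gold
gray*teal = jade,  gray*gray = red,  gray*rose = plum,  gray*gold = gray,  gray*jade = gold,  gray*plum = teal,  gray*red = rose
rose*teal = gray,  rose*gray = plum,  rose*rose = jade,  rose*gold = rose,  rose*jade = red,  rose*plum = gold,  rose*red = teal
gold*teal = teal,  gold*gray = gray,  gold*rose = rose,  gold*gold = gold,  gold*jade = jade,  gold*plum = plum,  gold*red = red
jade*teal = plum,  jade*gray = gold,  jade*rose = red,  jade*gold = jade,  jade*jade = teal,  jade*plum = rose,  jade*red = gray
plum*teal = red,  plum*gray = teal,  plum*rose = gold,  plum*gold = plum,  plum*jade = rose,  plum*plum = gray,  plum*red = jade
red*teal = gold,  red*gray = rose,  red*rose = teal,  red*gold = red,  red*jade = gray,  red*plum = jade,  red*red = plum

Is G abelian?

Yes

Check whether the table is symmetric across its main diagonal.
Every entry (row x, col y) equals the entry (row y, col x), so G is abelian.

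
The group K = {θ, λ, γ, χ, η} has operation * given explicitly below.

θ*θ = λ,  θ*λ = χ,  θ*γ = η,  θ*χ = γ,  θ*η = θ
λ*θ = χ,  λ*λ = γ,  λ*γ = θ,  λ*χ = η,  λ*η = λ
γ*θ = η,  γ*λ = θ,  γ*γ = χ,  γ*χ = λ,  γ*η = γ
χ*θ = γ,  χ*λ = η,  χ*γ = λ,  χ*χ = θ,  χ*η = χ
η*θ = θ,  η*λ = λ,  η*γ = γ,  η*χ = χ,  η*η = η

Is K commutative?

Check whether the table is symmetric across its main diagonal.
Every entry (row x, col y) equals the entry (row y, col x), so K is abelian.

Yes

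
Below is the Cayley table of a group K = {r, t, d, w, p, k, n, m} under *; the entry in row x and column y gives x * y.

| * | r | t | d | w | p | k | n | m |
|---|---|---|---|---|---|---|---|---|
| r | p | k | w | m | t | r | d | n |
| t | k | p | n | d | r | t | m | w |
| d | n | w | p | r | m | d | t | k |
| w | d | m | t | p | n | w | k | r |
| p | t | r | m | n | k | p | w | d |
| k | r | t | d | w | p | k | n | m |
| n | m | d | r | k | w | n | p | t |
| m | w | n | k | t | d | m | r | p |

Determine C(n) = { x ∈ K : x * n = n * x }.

{k, n, p, w}

Compare row n with column n entry by entry.
w * n = k = n * w, so w commutes with n.
d * n = t but n * d = r, so d does not.
Collecting the elements that commute with n: C(n) = {k, n, p, w}.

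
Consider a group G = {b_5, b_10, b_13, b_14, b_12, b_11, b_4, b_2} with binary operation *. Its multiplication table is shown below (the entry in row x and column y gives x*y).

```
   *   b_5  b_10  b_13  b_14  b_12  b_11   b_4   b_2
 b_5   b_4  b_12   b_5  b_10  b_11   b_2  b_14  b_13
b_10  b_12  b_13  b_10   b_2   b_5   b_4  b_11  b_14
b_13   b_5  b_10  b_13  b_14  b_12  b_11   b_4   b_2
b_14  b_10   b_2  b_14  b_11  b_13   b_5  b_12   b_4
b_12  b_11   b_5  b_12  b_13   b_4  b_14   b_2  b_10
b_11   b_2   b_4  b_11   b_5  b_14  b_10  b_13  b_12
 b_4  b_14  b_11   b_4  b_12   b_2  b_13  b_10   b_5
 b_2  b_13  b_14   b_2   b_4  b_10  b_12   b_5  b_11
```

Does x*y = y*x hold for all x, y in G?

Check whether the table is symmetric across its main diagonal.
Every entry (row x, col y) equals the entry (row y, col x), so G is abelian.
(In fact G ≅ the cyclic group Z_8.)

Yes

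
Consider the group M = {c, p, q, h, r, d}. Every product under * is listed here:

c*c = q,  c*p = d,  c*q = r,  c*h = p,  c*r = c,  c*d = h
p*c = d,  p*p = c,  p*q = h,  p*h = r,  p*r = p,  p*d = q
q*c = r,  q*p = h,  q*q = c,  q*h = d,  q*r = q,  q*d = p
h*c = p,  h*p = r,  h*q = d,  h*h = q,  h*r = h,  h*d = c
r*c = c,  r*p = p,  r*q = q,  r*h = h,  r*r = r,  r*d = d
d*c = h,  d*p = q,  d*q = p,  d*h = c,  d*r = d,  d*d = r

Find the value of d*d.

Read row d, column d: d*d = r.

r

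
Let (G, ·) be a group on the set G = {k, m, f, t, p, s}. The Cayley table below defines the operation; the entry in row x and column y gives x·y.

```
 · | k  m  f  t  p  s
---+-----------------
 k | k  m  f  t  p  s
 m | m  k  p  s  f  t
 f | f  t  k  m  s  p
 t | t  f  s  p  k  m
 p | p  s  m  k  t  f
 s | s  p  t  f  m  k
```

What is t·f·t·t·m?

t·f = s
s·t = f
f·t = m
m·m = k
(Structurally, G here is isomorphic to the symmetric group S_3.)

k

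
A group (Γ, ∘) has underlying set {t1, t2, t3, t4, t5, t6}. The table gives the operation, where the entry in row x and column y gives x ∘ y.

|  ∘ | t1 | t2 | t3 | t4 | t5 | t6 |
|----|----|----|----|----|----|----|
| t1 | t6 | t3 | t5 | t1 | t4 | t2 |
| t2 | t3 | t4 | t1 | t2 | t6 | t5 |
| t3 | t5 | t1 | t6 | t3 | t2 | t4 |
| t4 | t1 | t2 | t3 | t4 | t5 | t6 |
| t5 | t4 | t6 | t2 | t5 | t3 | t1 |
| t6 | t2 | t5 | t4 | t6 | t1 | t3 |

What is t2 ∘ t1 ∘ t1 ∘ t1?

t2 ∘ t1 = t3
t3 ∘ t1 = t5
t5 ∘ t1 = t4

t4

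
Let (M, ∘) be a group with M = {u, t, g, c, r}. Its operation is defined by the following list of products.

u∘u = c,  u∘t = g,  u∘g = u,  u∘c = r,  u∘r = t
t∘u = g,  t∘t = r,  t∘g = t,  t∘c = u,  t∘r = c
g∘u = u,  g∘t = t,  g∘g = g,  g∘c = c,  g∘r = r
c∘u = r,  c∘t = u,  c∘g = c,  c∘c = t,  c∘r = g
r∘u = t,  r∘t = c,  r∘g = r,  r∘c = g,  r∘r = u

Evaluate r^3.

r^1 = r
r^2 = r ∘ r = u
r^3 = u ∘ r = t

t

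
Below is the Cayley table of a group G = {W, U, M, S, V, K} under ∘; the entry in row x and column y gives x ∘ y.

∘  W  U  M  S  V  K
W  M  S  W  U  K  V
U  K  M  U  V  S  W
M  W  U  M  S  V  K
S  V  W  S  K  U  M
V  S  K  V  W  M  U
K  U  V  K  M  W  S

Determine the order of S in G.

The identity element is M (its row matches the header).
S^1 = S
S^2 = S ∘ S = K
S^3 = K ∘ S = M
The first power of S equal to the identity is S^3, so ord(S) = 3.

3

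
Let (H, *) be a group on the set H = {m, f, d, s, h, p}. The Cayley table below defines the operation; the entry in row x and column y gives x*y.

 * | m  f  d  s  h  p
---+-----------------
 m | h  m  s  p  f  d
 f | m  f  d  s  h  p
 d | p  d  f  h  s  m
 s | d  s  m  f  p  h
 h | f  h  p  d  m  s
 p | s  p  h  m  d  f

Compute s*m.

d

Read row s, column m: s*m = d.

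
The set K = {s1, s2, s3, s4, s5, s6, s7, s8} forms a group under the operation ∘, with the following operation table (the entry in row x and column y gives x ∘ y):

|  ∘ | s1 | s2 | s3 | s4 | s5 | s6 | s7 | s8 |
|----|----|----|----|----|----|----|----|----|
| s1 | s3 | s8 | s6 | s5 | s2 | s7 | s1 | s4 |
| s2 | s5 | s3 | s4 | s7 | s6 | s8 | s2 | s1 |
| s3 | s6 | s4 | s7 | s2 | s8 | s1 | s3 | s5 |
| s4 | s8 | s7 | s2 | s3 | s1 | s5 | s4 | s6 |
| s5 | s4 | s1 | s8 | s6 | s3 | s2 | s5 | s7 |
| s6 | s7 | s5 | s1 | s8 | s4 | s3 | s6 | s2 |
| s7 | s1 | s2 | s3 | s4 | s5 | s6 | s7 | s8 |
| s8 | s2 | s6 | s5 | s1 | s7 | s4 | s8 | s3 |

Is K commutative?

s6 ∘ s8 = s2 but s8 ∘ s6 = s4.
Since s6 and s8 do not commute, K is not abelian.

No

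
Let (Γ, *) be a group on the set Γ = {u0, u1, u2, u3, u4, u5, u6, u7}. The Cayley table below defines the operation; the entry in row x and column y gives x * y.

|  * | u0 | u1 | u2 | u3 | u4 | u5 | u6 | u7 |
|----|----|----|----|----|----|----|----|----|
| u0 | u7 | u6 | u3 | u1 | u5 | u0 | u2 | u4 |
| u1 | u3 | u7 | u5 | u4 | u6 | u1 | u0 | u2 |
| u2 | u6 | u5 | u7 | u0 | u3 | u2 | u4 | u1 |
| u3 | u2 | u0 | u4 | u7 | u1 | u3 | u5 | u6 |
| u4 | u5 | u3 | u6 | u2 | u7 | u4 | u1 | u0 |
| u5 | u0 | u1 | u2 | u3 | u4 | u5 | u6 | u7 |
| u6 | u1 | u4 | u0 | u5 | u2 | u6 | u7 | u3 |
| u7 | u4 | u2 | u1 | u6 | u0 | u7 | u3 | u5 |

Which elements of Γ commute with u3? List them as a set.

{u3, u5, u6, u7}

Compare row u3 with column u3 entry by entry.
u7 * u3 = u6 = u3 * u7, so u7 commutes with u3.
u2 * u3 = u0 but u3 * u2 = u4, so u2 does not.
Collecting the elements that commute with u3: C(u3) = {u3, u5, u6, u7}.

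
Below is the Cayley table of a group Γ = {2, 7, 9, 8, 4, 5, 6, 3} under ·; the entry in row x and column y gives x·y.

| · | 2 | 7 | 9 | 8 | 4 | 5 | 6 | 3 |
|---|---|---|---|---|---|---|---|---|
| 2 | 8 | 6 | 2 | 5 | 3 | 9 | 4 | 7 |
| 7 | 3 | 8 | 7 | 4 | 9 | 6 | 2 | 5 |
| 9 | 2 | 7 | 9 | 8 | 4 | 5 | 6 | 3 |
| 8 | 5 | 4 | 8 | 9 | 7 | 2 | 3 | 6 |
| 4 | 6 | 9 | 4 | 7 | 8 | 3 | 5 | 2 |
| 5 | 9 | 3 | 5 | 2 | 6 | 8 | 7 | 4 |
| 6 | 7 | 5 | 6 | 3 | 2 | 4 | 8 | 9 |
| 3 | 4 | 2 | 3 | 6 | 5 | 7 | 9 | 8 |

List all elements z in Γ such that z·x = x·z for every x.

{8, 9}

An element z is central iff its row equals its column in the table.
For 7: 7·2 = 3 ≠ 6 = 2·7, so 7 ∉ Z.
Checking each element this way leaves Z(Γ) = {8, 9}.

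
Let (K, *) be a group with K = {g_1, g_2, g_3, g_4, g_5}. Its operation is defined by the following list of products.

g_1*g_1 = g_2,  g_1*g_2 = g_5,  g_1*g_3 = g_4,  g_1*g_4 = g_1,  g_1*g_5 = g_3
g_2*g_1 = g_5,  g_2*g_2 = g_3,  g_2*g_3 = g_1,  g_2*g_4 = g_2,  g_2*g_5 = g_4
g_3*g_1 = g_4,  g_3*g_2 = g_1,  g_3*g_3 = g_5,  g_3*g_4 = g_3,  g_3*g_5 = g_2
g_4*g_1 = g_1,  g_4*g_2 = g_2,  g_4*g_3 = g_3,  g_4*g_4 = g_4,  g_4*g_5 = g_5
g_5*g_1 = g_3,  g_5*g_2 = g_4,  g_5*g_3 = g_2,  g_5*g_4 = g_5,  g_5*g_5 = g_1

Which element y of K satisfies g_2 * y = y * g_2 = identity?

g_5

First locate the identity: row g_4 matches the header, so g_4 is the identity.
Scan row g_2 for g_4: g_2 * g_5 = g_4. Hence g_2^(-1) = g_5.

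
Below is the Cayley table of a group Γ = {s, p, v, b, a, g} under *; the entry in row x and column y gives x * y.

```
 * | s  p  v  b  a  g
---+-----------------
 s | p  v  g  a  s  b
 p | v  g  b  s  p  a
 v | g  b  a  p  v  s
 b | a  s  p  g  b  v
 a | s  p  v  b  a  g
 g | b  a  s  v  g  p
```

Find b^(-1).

s

First locate the identity: row a matches the header, so a is the identity.
Scan row b for a: b * s = a. Hence b^(-1) = s.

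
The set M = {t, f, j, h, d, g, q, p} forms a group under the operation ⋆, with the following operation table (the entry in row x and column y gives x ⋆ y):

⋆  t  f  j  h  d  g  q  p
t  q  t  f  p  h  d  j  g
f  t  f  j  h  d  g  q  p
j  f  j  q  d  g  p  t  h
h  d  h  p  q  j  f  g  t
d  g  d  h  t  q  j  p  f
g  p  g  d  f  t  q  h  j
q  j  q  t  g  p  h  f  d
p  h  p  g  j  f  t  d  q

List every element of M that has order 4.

{d, g, h, j, p, t}

Identity is f. Compute the order of each non-identity element by repeated multiplication:
  t: t → q → j → f  (order 4)
  j: j → q → t → f  (order 4)
  h: h → q → g → f  (order 4)
  d: d → q → p → f  (order 4)
  g: g → q → h → f  (order 4)
  q: q → f  (order 2)
  p: p → q → d → f  (order 4)
Elements of order 4: {d, g, h, j, p, t}.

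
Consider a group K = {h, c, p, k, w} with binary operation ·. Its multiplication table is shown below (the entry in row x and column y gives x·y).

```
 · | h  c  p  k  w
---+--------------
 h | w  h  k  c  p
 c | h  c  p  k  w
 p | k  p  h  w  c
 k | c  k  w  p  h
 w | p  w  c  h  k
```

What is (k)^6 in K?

k^1 = k
k^2 = k·k = p
k^3 = p·k = w
k^4 = w·k = h
k^5 = h·k = c
k^6 = c·k = k

k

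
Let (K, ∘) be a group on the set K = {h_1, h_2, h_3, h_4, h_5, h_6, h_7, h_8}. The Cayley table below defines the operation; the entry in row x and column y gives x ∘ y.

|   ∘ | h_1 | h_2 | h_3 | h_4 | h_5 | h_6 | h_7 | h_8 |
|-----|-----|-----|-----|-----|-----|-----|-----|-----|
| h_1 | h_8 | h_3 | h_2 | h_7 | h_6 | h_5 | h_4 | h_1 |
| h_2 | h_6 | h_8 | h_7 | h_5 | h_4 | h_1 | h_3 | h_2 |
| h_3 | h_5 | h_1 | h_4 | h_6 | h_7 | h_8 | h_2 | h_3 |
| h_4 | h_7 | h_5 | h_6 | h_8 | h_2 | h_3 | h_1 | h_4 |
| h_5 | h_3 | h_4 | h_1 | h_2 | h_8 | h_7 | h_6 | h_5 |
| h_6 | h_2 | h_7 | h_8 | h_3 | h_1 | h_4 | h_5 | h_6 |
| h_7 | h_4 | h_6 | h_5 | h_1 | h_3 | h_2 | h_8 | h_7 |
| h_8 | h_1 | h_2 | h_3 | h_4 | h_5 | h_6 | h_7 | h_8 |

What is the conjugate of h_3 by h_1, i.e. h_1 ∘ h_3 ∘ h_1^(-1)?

h_6

The identity is h_8. In row h_1, the entry h_8 sits in column h_1, so h_1^(-1) = h_1.
h_1 ∘ h_3 = h_2
h_2 ∘ h_1 = h_6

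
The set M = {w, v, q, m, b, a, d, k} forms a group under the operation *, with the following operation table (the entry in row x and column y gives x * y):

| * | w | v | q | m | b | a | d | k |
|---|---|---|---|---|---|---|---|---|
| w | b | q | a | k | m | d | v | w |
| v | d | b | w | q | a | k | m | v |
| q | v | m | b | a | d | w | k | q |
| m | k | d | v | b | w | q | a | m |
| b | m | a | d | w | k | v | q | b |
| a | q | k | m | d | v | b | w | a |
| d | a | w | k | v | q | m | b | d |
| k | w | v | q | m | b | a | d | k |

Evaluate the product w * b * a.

q

w * b = m
m * a = q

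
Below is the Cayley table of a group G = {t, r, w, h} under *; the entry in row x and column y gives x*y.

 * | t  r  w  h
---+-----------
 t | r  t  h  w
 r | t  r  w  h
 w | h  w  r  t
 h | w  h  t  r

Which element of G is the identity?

r

The identity e satisfies e*x = x for all x, so its row in the table reproduces the column headers.
Row r reads: t, r, w, h — exactly the header order. So r is the identity.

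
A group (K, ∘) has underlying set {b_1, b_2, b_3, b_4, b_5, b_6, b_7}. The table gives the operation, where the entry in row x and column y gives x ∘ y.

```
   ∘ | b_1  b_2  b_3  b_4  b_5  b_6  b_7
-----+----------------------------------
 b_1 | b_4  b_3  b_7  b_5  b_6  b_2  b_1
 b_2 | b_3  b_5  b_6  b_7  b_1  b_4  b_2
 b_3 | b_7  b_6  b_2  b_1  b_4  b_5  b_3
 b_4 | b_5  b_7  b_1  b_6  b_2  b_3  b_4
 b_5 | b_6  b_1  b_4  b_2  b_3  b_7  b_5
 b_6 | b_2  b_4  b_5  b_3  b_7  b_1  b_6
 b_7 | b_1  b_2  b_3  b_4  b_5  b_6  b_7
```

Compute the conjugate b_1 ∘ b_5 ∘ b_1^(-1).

b_5

The identity is b_7. In row b_1, the entry b_7 sits in column b_3, so b_1^(-1) = b_3.
b_1 ∘ b_5 = b_6
b_6 ∘ b_3 = b_5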